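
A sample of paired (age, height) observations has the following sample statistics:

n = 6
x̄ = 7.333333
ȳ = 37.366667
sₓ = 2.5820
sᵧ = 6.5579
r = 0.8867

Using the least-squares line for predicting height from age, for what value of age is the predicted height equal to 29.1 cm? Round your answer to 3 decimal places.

3.663

b = r · sᵧ/sₓ = 0.8867 · 6.5579/2.582 = 2.252088
a = ȳ − b·x̄ = 37.366667 − 2.252088·7.333333 = 20.851359
Set a + b·x = 29.1: x = (29.1 − 20.851359) / 2.252088 = 3.662664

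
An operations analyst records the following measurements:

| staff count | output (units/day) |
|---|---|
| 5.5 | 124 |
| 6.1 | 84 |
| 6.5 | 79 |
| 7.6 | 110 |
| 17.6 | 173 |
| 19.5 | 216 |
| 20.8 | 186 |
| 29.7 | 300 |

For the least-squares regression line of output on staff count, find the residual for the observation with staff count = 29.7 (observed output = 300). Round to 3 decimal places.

n = 8, Σx = 113.3, Σy = 1272, Σxy = 22579.5, Σx² = 2172.21
Sxx = Σx² − (Σx)²/n = 2172.21 − 1604.61125 = 567.59875
Sxy = Σxy − (Σx)(Σy)/n = 22579.5 − 18014.7 = 4564.8
b = Sxy/Sxx = 4564.8/567.59875 = 8.042301
a = ȳ − b·x̄ = 159 − 8.042301·14.1625 = 45.100912
ŷ(29.7) = 45.100912 + 8.042301·29.7 = 283.957252
residual = y − ŷ = 300 − 283.957252 = 16.042748

16.043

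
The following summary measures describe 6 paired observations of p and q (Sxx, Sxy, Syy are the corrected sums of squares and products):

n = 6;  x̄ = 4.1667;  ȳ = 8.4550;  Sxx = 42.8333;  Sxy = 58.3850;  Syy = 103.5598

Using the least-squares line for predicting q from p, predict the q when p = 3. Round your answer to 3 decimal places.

b = Sxy/Sxx = 58.385/42.8333 = 1.363075
a = ȳ − b·x̄ = 8.455 − 1.363075·4.1667 = 2.775475
ŷ(3) = a + b·3 = 2.775475 + 1.363075·3 = 6.864700

6.865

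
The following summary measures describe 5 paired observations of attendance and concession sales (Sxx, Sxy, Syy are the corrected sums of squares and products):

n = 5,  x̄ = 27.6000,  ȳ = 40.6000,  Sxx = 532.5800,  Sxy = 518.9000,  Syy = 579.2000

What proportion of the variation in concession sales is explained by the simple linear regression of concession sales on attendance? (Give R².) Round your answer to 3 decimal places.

R² = Sxy²/(Sxx·Syy) = (518.9)²/(532.58·579.2) = 0.872879

0.873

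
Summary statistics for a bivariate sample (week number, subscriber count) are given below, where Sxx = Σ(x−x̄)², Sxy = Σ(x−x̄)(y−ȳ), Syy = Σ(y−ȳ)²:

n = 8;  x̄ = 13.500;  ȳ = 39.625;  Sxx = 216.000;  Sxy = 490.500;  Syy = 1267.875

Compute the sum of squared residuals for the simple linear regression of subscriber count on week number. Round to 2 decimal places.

154.03

b = Sxy/Sxx = 490.5/216 = 2.270833
SSE = Syy − b·Sxy = 1267.875 − 2.270833·490.5 = 154.03125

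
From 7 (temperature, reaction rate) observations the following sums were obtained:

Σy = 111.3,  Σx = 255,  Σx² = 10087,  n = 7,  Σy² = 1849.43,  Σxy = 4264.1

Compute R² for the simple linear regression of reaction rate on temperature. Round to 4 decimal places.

Sxx = Σx² − (Σx)²/n = 10087 − 9289.285714 = 797.714286
Sxy = Σxy − (Σx)(Σy)/n = 4264.1 − 4054.5 = 209.6
Syy = Σy² − (Σy)²/n = 1849.43 − 1769.67 = 79.76
R² = Sxy²/(Sxx·Syy) = (209.6)²/(797.714286·79.76) = 0.690478

0.6905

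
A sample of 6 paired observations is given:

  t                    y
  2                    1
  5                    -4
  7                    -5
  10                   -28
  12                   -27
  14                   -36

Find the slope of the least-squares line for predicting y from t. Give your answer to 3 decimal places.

-3.316

n = 6, Σx = 50, Σy = -99, Σxy = -1161, Σx² = 518
Sxx = Σx² − (Σx)²/n = 518 − 416.666667 = 101.333333
Sxy = Σxy − (Σx)(Σy)/n = -1161 − (-825) = -336
b = Sxy/Sxx = -336/101.333333 = -3.315789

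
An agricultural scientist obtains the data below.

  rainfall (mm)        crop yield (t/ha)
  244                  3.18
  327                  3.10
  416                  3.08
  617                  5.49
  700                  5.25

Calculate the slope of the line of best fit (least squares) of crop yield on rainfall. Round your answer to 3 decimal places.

n = 5, Σx = 2304, Σy = 20.1, Σxy = 10133.23, Σx² = 1210210
Sxx = Σx² − (Σx)²/n = 1210210 − 1061683.2 = 148526.8
Sxy = Σxy − (Σx)(Σy)/n = 10133.23 − 9262.08 = 871.15
b = Sxy/Sxx = 871.15/148526.8 = 0.005865

0.006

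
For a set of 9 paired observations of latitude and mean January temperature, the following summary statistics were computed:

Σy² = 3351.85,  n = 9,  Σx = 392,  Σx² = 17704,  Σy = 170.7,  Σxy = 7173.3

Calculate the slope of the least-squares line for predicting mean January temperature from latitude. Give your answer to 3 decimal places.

-0.415

Sxx = Σx² − (Σx)²/n = 17704 − 17073.777778 = 630.222222
Sxy = Σxy − (Σx)(Σy)/n = 7173.3 − 7434.933333 = -261.633333
b = Sxy/Sxx = -261.633333/630.222222 = -0.415145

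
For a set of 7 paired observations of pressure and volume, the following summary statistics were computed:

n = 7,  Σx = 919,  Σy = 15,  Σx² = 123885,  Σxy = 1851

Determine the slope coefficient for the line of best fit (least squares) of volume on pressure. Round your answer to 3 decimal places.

Sxx = Σx² − (Σx)²/n = 123885 − 120651.571429 = 3233.428571
Sxy = Σxy − (Σx)(Σy)/n = 1851 − 1969.285714 = -118.285714
b = Sxy/Sxx = -118.285714/3233.428571 = -0.036582

-0.037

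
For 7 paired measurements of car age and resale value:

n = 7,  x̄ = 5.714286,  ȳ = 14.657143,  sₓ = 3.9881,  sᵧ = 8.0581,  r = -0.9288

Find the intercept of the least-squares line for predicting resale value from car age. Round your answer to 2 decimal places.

25.38

b = r · sᵧ/sₓ = -0.9288 · 8.0581/3.9881 = -1.876674
a = ȳ − b·x̄ = 14.657143 − (-1.876674)·5.714286 = 25.380995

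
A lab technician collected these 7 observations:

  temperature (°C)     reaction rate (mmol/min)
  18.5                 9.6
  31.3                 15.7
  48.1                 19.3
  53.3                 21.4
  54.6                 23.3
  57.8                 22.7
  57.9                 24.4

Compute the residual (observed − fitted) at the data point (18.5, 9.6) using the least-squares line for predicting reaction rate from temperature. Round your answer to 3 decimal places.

-0.571

n = 7, Σx = 321.5, Σy = 136.4, Σxy = 6734.96, Σx² = 16150.85
Sxx = Σx² − (Σx)²/n = 16150.85 − 14766.035714 = 1384.814286
Sxy = Σxy − (Σx)(Σy)/n = 6734.96 − 6264.657143 = 470.302857
b = Sxy/Sxx = 470.302857/1384.814286 = 0.339614
a = ȳ − b·x̄ = 19.485714 − 0.339614·45.928571 = 3.887711
ŷ(18.5) = 3.887711 + 0.339614·18.5 = 10.170577
residual = y − ŷ = 9.6 − 10.170577 = -0.570577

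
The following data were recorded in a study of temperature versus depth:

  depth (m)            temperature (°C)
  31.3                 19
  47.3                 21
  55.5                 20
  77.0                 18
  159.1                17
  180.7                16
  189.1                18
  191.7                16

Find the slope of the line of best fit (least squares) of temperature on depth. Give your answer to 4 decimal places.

n = 8, Σx = 931.7, Σy = 145, Σxy = 16150.9, Σx² = 142699.23
Sxx = Σx² − (Σx)²/n = 142699.23 − 108508.11125 = 34191.11875
Sxy = Σxy − (Σx)(Σy)/n = 16150.9 − 16887.0625 = -736.1625
b = Sxy/Sxx = -736.1625/34191.11875 = -0.021531

-0.0215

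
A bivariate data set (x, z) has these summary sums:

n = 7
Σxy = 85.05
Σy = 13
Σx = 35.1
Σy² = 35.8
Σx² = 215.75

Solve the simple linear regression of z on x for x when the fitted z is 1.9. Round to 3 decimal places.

Sxx = Σx² − (Σx)²/n = 215.75 − 176.001429 = 39.748571
Sxy = Σxy − (Σx)(Σy)/n = 85.05 − 65.185714 = 19.864286
b = Sxy/Sxx = 19.864286/39.748571 = 0.499748
a = ȳ − b·x̄ = 1.857143 − 0.499748·5.014286 = -0.648738
Set a + b·x = 1.9: x = (1.9 − (-0.648738)) / 0.499748 = 5.100043

5.100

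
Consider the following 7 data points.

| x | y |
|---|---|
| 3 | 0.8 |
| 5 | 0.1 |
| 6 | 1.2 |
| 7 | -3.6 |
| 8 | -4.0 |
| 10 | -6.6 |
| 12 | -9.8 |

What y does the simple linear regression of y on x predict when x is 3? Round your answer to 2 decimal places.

n = 7, Σx = 51, Σy = -21.9, Σxy = -230.7, Σx² = 427
Sxx = Σx² − (Σx)²/n = 427 − 371.571429 = 55.428571
Sxy = Σxy − (Σx)(Σy)/n = -230.7 − (-159.557143) = -71.142857
b = Sxy/Sxx = -71.142857/55.428571 = -1.283505
a = ȳ − b·x̄ = -3.128571 − (-1.283505)·7.285714 = 6.222680
ŷ(3) = a + b·3 = 6.222680 + (-1.283505)·3 = 2.372165

2.37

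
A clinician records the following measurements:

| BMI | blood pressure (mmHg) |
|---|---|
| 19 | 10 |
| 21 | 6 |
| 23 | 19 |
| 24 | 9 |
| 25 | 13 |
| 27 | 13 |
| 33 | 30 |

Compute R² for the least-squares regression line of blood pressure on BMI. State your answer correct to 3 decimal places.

n = 7, Σx = 172, Σy = 100, Σxy = 2635, Σx² = 4350, Σy² = 1816
Sxx = Σx² − (Σx)²/n = 4350 − 4226.285714 = 123.714286
Sxy = Σxy − (Σx)(Σy)/n = 2635 − 2457.142857 = 177.857143
Syy = Σy² − (Σy)²/n = 1816 − 1428.571429 = 387.428571
R² = Sxy²/(Sxx·Syy) = (177.857143)²/(123.714286·387.428571) = 0.659981

0.660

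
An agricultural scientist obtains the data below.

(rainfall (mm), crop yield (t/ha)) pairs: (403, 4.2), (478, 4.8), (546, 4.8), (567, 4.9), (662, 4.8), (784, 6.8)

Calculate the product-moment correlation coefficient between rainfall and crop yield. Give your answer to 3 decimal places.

0.867

n = 6, Σx = 3440, Σy = 30.3, Σxy = 17894.9, Σx² = 2063398, Σy² = 157.01
Sxx = Σx² − (Σx)²/n = 2063398 − 1972266.666667 = 91131.333333
Sxy = Σxy − (Σx)(Σy)/n = 17894.9 − 17372 = 522.9
Syy = Σy² − (Σy)²/n = 157.01 − 153.015 = 3.995
r = Sxy/√(Sxx·Syy) = 522.9/√(364069.676667) = 522.9/603.381866 = 0.866615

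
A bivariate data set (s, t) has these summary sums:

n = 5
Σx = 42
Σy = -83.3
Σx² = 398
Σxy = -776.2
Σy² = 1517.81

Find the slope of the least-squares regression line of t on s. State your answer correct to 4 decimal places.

Sxx = Σx² − (Σx)²/n = 398 − 352.8 = 45.2
Sxy = Σxy − (Σx)(Σy)/n = -776.2 − (-699.72) = -76.48
b = Sxy/Sxx = -76.48/45.2 = -1.692035

-1.6920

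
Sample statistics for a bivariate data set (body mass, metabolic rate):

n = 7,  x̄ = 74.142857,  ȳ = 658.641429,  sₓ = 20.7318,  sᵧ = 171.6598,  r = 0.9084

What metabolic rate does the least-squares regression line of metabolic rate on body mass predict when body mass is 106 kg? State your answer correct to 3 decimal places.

b = r · sᵧ/sₓ = 0.9084 · 171.6598/20.7318 = 7.521574
a = ȳ − b·x̄ = 658.641429 − 7.521574·74.142857 = 100.970463
ŷ(106) = a + b·106 = 100.970463 + 7.521574·106 = 898.257279

898.257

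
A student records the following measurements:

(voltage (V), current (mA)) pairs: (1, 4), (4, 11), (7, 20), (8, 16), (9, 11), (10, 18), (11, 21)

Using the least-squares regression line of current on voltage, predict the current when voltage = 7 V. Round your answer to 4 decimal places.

n = 7, Σx = 50, Σy = 101, Σxy = 826, Σx² = 432
Sxx = Σx² − (Σx)²/n = 432 − 357.142857 = 74.857143
Sxy = Σxy − (Σx)(Σy)/n = 826 − 721.428571 = 104.571429
b = Sxy/Sxx = 104.571429/74.857143 = 1.396947
a = ȳ − b·x̄ = 14.428571 − 1.396947·7.142857 = 4.450382
ŷ(7) = a + b·7 = 4.450382 + 1.396947·7 = 14.229008

14.2290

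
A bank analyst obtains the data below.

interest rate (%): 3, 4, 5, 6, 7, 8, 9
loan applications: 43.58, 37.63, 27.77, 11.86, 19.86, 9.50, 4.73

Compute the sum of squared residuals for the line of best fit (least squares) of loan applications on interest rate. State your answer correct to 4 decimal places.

138.6462

n = 7, Σx = 42, Σy = 154.93, Σxy = 748.86, Σx² = 280, Σy² = 4734.1083
Sxx = Σx² − (Σx)²/n = 280 − 252 = 28
Sxy = Σxy − (Σx)(Σy)/n = 748.86 − 929.58 = -180.72
Syy = Σy² − (Σy)²/n = 4734.1083 − 3429.043557 = 1305.064743
b = Sxy/Sxx = -180.72/28 = -6.454286
SSE = Syy − b·Sxy = 1305.064743 − (-6.454286)·(-180.72) = 138.646229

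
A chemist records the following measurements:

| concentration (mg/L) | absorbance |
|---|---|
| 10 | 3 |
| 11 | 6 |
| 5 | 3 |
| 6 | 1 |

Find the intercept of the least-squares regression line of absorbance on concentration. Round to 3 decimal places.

n = 4, Σx = 32, Σy = 13, Σxy = 117, Σx² = 282
Sxx = Σx² − (Σx)²/n = 282 − 256 = 26
Sxy = Σxy − (Σx)(Σy)/n = 117 − 104 = 13
b = Sxy/Sxx = 13/26 = 0.5
a = ȳ − b·x̄ = 3.25 − 0.5·8 = -0.75

-0.750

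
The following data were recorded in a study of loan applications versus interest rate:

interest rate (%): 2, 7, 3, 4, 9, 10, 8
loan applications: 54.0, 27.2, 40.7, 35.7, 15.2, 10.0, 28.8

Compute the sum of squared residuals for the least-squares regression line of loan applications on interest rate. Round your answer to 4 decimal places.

118.4946

n = 7, Σx = 43, Σy = 211.6, Σxy = 1030.5, Σx² = 323, Σy² = 7747.3
Sxx = Σx² − (Σx)²/n = 323 − 264.142857 = 58.857143
Sxy = Σxy − (Σx)(Σy)/n = 1030.5 − 1299.828571 = -269.328571
Syy = Σy² − (Σy)²/n = 7747.3 − 6396.365714 = 1350.934286
b = Sxy/Sxx = -269.328571/58.857143 = -4.575971
SSE = Syy − b·Sxy = 1350.934286 − (-4.575971)·(-269.328571) = 118.494587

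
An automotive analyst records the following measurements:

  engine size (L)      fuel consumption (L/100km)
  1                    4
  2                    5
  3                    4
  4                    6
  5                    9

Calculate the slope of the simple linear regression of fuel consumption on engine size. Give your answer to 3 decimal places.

1.100

n = 5, Σx = 15, Σy = 28, Σxy = 95, Σx² = 55
Sxx = Σx² − (Σx)²/n = 55 − 45 = 10
Sxy = Σxy − (Σx)(Σy)/n = 95 − 84 = 11
b = Sxy/Sxx = 11/10 = 1.1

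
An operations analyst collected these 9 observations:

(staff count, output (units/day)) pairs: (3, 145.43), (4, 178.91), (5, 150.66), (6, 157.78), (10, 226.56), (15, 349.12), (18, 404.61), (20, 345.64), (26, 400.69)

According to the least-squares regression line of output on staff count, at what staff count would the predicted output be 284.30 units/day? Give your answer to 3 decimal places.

n = 9, Σx = 107, Σy = 2359.4, Σxy = 34968.03, Σx² = 1811
Sxx = Σx² − (Σx)²/n = 1811 − 1272.111111 = 538.888889
Sxy = Σxy − (Σx)(Σy)/n = 34968.03 − 28050.644444 = 6917.385556
b = Sxy/Sxx = 6917.385556/538.888889 = 12.836386
a = ȳ − b·x̄ = 262.155556 − 12.836386·11.888889 = 109.545194
Set a + b·x = 284.30: x = (284.30 − 109.545194) / 12.836386 = 13.614020

13.614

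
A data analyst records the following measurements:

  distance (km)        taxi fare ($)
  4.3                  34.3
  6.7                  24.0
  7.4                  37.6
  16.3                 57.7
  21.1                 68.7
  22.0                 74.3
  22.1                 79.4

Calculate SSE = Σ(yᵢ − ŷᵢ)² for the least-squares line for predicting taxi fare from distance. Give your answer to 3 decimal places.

n = 7, Σx = 99.9, Σy = 376, Σxy = 6365.95, Σx² = 1801.45, Σy² = 23040.08
Sxx = Σx² − (Σx)²/n = 1801.45 − 1425.715714 = 375.734286
Sxy = Σxy − (Σx)(Σy)/n = 6365.95 − 5366.057143 = 999.892857
Syy = Σy² − (Σy)²/n = 23040.08 − 20196.571429 = 2843.508571
b = Sxy/Sxx = 999.892857/375.734286 = 2.661170
SSE = Syy − b·Sxy = 2843.508571 − 2.661170·999.892857 = 182.623569

182.624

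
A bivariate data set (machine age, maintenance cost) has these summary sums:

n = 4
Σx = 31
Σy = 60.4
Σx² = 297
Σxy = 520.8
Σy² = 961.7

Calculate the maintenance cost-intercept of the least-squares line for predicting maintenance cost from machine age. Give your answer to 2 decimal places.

7.90

Sxx = Σx² − (Σx)²/n = 297 − 240.25 = 56.75
Sxy = Σxy − (Σx)(Σy)/n = 520.8 − 468.1 = 52.7
b = Sxy/Sxx = 52.7/56.75 = 0.928634
a = ȳ − b·x̄ = 15.1 − 0.928634·7.75 = 7.903084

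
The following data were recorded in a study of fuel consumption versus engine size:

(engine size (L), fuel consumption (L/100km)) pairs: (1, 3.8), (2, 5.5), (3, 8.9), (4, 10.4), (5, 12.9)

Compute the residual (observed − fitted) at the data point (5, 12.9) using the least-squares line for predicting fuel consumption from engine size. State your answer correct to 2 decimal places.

n = 5, Σx = 15, Σy = 41.5, Σxy = 147.6, Σx² = 55
Sxx = Σx² − (Σx)²/n = 55 − 45 = 10
Sxy = Σxy − (Σx)(Σy)/n = 147.6 − 124.5 = 23.1
b = Sxy/Sxx = 23.1/10 = 2.31
a = ȳ − b·x̄ = 8.3 − 2.31·3 = 1.37
ŷ(5) = 1.37 + 2.31·5 = 12.92
residual = y − ŷ = 12.9 − 12.92 = -0.02

-0.02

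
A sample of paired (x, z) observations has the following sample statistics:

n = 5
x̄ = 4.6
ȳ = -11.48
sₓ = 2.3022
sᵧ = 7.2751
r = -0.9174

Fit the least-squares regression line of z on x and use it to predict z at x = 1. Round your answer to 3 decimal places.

b = r · sᵧ/sₓ = -0.9174 · 7.2751/2.3022 = -2.899043
a = ȳ − b·x̄ = -11.48 − (-2.899043)·4.6 = 1.855598
ŷ(1) = a + b·1 = 1.855598 + (-2.899043)·1 = -1.043445

-1.043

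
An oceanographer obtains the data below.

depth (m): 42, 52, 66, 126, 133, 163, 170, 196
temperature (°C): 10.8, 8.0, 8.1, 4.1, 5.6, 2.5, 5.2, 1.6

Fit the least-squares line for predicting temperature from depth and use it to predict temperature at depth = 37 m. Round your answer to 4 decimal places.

n = 8, Σx = 948, Σy = 45.9, Σxy = 4270.7, Σx² = 136274
Sxx = Σx² − (Σx)²/n = 136274 − 112338 = 23936
Sxy = Σxy − (Σx)(Σy)/n = 4270.7 − 5439.15 = -1168.45
b = Sxy/Sxx = -1168.45/23936 = -0.048816
a = ȳ − b·x̄ = 5.7375 − (-0.048816)·118.5 = 11.522148
ŷ(37) = a + b·37 = 11.522148 + (-0.048816)·37 = 9.715971

9.7160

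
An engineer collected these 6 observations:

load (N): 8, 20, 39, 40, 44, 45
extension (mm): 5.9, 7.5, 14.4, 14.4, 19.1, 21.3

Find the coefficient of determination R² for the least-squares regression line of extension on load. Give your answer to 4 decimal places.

n = 6, Σx = 196, Σy = 82.6, Σxy = 3133.7, Σx² = 7546, Σy² = 1324.28
Sxx = Σx² − (Σx)²/n = 7546 − 6402.666667 = 1143.333333
Sxy = Σxy − (Σx)(Σy)/n = 3133.7 − 2698.266667 = 435.433333
Syy = Σy² − (Σy)²/n = 1324.28 − 1137.126667 = 187.153333
R² = Sxy²/(Sxx·Syy) = (435.433333)²/(1143.333333·187.153333) = 0.886080

0.8861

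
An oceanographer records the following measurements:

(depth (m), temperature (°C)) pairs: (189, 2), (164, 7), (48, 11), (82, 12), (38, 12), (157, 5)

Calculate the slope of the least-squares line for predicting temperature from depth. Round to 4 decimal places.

-0.0596

n = 6, Σx = 678, Σy = 49, Σxy = 4279, Σx² = 97738
Sxx = Σx² − (Σx)²/n = 97738 − 76614 = 21124
Sxy = Σxy − (Σx)(Σy)/n = 4279 − 5537 = -1258
b = Sxy/Sxx = -1258/21124 = -0.059553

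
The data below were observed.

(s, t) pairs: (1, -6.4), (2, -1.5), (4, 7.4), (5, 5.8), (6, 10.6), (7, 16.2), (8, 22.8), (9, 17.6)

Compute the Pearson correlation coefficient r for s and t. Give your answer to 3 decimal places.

0.960

n = 8, Σx = 42, Σy = 72.5, Σxy = 567, Σx² = 276, Σy² = 1336.01
Sxx = Σx² − (Σx)²/n = 276 − 220.5 = 55.5
Sxy = Σxy − (Σx)(Σy)/n = 567 − 380.625 = 186.375
Syy = Σy² − (Σy)²/n = 1336.01 − 657.03125 = 678.97875
r = Sxy/√(Sxx·Syy) = 186.375/√(37683.320625) = 186.375/194.121922 = 0.960092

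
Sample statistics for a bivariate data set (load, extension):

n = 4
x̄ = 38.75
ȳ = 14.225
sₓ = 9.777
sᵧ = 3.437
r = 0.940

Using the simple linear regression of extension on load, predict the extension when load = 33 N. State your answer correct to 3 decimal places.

b = r · sᵧ/sₓ = 0.94 · 3.437/9.777 = 0.330447
a = ȳ − b·x̄ = 14.225 − 0.330447·38.75 = 1.420180
ŷ(33) = a + b·33 = 1.420180 + 0.330447·33 = 12.324930

12.325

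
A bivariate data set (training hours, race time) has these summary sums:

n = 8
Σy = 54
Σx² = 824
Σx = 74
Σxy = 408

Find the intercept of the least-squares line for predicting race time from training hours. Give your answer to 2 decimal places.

Sxx = Σx² − (Σx)²/n = 824 − 684.5 = 139.5
Sxy = Σxy − (Σx)(Σy)/n = 408 − 499.5 = -91.5
b = Sxy/Sxx = -91.5/139.5 = -0.655914
a = ȳ − b·x̄ = 6.75 − (-0.655914)·9.25 = 12.817204

12.82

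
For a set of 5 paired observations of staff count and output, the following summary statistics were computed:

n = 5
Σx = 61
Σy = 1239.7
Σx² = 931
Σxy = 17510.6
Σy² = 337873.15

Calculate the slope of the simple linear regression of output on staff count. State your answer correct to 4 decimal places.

Sxx = Σx² − (Σx)²/n = 931 − 744.2 = 186.8
Sxy = Σxy − (Σx)(Σy)/n = 17510.6 − 15124.34 = 2386.26
b = Sxy/Sxx = 2386.26/186.8 = 12.774411

12.7744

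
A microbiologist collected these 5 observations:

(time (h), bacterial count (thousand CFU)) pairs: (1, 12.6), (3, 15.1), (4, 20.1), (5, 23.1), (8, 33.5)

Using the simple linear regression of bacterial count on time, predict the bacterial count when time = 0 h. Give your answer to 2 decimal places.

7.82

n = 5, Σx = 21, Σy = 104.4, Σxy = 521.8, Σx² = 115
Sxx = Σx² − (Σx)²/n = 115 − 88.2 = 26.8
Sxy = Σxy − (Σx)(Σy)/n = 521.8 − 438.48 = 83.32
b = Sxy/Sxx = 83.32/26.8 = 3.108955
a = ȳ − b·x̄ = 20.88 − 3.108955·4.2 = 7.822388
ŷ(0) = a + b·0 = 7.822388 + 3.108955·0 = 7.822388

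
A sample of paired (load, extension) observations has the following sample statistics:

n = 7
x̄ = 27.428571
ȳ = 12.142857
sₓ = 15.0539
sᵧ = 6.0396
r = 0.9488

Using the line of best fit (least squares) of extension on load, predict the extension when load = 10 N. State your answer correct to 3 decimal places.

5.509

b = r · sᵧ/sₓ = 0.9488 · 6.0396/15.0539 = 0.380657
a = ȳ − b·x̄ = 12.142857 − 0.380657·27.428571 = 1.701979
ŷ(10) = a + b·10 = 1.701979 + 0.380657·10 = 5.508549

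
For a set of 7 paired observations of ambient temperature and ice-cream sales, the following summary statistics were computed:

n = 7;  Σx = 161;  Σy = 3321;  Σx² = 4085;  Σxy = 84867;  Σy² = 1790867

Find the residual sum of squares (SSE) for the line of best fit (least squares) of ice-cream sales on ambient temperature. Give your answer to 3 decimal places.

Sxx = Σx² − (Σx)²/n = 4085 − 3703 = 382
Sxy = Σxy − (Σx)(Σy)/n = 84867 − 76383 = 8484
Syy = Σy² − (Σy)²/n = 1790867 − 1575577.285714 = 215289.714286
b = Sxy/Sxx = 8484/382 = 22.209424
SSE = Syy − b·Sxy = 215289.714286 − 22.209424·8484 = 26864.960359

26864.960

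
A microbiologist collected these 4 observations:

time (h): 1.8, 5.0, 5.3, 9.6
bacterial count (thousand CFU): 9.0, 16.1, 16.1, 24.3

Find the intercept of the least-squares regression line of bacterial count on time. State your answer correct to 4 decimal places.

5.8005

n = 4, Σx = 21.7, Σy = 65.5, Σxy = 415.31, Σx² = 148.49
Sxx = Σx² − (Σx)²/n = 148.49 − 117.7225 = 30.7675
Sxy = Σxy − (Σx)(Σy)/n = 415.31 − 355.3375 = 59.9725
b = Sxy/Sxx = 59.9725/30.7675 = 1.949216
a = ȳ − b·x̄ = 16.375 − 1.949216·5.425 = 5.800504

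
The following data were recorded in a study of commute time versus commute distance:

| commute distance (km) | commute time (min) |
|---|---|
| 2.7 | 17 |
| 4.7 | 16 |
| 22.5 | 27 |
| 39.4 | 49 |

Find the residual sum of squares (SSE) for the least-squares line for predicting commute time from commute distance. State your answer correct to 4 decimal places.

n = 4, Σx = 69.3, Σy = 109, Σxy = 2659.2, Σx² = 2087.99, Σy² = 3675
Sxx = Σx² − (Σx)²/n = 2087.99 − 1200.6225 = 887.3675
Sxy = Σxy − (Σx)(Σy)/n = 2659.2 − 1888.425 = 770.775
Syy = Σy² − (Σy)²/n = 3675 − 2970.25 = 704.75
b = Sxy/Sxx = 770.775/887.3675 = 0.868609
SSE = Syy − b·Sxy = 704.75 − 0.868609·770.775 = 35.248243

35.2482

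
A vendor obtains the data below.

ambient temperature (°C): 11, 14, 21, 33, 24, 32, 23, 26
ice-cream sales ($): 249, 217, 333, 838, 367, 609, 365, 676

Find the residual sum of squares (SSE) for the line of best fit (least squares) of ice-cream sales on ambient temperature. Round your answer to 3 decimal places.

79026.640

n = 8, Σx = 184, Σy = 3654, Σxy = 94691, Σx² = 4652, Σy² = 2017994
Sxx = Σx² − (Σx)²/n = 4652 − 4232 = 420
Sxy = Σxy − (Σx)(Σy)/n = 94691 − 84042 = 10649
Syy = Σy² − (Σy)²/n = 2017994 − 1668964.5 = 349029.5
b = Sxy/Sxx = 10649/420 = 25.354762
SSE = Syy − b·Sxy = 349029.5 − 25.354762·10649 = 79026.640476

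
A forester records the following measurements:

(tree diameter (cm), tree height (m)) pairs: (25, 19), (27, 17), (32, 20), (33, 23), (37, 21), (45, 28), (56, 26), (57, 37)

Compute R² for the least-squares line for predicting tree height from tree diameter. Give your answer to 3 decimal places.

0.758

n = 8, Σx = 312, Σy = 191, Σxy = 7935, Σx² = 13246, Σy² = 4849
Sxx = Σx² − (Σx)²/n = 13246 − 12168 = 1078
Sxy = Σxy − (Σx)(Σy)/n = 7935 − 7449 = 486
Syy = Σy² − (Σy)²/n = 4849 − 4560.125 = 288.875
R² = Sxy²/(Sxx·Syy) = (486)²/(1078·288.875) = 0.758479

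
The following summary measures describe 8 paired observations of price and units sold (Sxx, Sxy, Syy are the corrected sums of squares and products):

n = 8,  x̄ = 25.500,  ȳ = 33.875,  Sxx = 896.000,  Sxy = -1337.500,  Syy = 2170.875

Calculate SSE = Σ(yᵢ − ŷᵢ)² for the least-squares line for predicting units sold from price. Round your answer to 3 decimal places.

b = Sxy/Sxx = -1337.5/896 = -1.492746
SSE = Syy − b·Sxy = 2170.875 − (-1.492746)·(-1337.5) = 174.327846

174.328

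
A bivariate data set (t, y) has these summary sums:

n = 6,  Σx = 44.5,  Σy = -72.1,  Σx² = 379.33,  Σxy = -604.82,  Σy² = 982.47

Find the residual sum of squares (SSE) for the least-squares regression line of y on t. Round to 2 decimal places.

16.43

Sxx = Σx² − (Σx)²/n = 379.33 − 330.041667 = 49.288333
Sxy = Σxy − (Σx)(Σy)/n = -604.82 − (-534.741667) = -70.078333
Syy = Σy² − (Σy)²/n = 982.47 − 866.401667 = 116.068333
b = Sxy/Sxx = -70.078333/49.288333 = -1.421804
SSE = Syy − b·Sxy = 116.068333 − (-1.421804)·(-70.078333) = 16.430702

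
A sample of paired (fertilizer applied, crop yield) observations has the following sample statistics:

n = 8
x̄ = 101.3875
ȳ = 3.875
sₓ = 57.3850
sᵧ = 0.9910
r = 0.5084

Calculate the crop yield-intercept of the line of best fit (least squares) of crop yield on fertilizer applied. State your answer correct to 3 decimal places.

b = r · sᵧ/sₓ = 0.5084 · 0.991/57.385 = 0.008780
a = ȳ − b·x̄ = 3.875 − 0.008780·101.3875 = 2.984846

2.985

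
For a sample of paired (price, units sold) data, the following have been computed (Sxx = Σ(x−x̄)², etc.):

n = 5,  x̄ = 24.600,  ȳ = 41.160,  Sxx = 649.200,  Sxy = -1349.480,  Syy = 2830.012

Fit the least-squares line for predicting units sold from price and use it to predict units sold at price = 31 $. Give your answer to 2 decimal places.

b = Sxy/Sxx = -1349.48/649.2 = -2.078681
a = ȳ − b·x̄ = 41.16 − (-2.078681)·24.6 = 92.295564
ŷ(31) = a + b·31 = 92.295564 + (-2.078681)·31 = 27.856439

27.86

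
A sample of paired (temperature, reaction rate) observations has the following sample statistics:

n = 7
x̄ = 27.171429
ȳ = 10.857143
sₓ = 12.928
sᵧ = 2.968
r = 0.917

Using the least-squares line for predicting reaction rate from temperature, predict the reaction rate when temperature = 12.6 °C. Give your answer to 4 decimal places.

7.7895

b = r · sᵧ/sₓ = 0.917 · 2.968/12.928 = 0.210524
a = ȳ − b·x̄ = 10.857143 − 0.210524·27.171429 = 5.136901
ŷ(12.6) = a + b·12.6 = 5.136901 + 0.210524·12.6 = 7.789506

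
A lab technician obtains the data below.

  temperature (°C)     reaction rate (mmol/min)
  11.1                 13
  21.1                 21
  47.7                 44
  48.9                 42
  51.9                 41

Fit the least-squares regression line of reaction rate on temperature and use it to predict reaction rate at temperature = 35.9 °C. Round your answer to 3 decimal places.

n = 5, Σx = 180.7, Σy = 161, Σxy = 6867.9, Σx² = 7928.53
Sxx = Σx² − (Σx)²/n = 7928.53 − 6530.498 = 1398.032
Sxy = Σxy − (Σx)(Σy)/n = 6867.9 − 5818.54 = 1049.36
b = Sxy/Sxx = 1049.36/1398.032 = 0.750598
a = ȳ − b·x̄ = 32.2 − 0.750598·36.14 = 5.073389
ŷ(35.9) = a + b·35.9 = 5.073389 + 0.750598·35.9 = 32.019856

32.020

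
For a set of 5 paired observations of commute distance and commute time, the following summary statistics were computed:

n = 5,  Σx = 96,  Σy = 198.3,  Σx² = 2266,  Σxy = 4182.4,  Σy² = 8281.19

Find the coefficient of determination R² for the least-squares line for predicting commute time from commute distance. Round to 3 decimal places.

Sxx = Σx² − (Σx)²/n = 2266 − 1843.2 = 422.8
Sxy = Σxy − (Σx)(Σy)/n = 4182.4 − 3807.36 = 375.04
Syy = Σy² − (Σy)²/n = 8281.19 − 7864.578 = 416.612
R² = Sxy²/(Sxx·Syy) = (375.04)²/(422.8·416.612) = 0.798525

0.799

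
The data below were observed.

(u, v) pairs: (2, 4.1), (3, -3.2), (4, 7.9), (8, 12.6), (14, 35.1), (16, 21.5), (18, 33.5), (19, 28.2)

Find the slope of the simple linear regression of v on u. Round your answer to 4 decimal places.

1.8343

n = 8, Σx = 84, Σy = 139.7, Σxy = 2105.2, Σx² = 1230
Sxx = Σx² − (Σx)²/n = 1230 − 882 = 348
Sxy = Σxy − (Σx)(Σy)/n = 2105.2 − 1466.85 = 638.35
b = Sxy/Sxx = 638.35/348 = 1.834339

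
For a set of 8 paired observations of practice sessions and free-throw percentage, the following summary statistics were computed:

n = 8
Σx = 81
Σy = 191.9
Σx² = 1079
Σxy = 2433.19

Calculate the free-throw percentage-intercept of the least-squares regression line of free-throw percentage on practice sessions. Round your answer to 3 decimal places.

4.815

Sxx = Σx² − (Σx)²/n = 1079 − 820.125 = 258.875
Sxy = Σxy − (Σx)(Σy)/n = 2433.19 − 1942.9875 = 490.2025
b = Sxy/Sxx = 490.2025/258.875 = 1.893588
a = ȳ − b·x̄ = 23.9875 − 1.893588·10.125 = 4.814925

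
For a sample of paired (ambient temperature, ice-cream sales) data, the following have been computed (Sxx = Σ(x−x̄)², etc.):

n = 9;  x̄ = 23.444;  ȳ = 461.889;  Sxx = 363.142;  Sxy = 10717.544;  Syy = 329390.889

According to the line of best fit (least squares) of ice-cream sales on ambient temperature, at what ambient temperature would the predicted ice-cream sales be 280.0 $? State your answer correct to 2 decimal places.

17.28

b = Sxy/Sxx = 10717.544/363.142 = 29.513369
a = ȳ − b·x̄ = 461.889 − 29.513369·23.444 = -230.022433
Set a + b·x = 280.0: x = (280.0 − (-230.022433)) / 29.513369 = 17.281064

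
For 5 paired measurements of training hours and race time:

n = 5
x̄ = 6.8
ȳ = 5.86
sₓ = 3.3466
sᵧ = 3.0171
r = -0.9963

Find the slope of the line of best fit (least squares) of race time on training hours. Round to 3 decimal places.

b = r · sᵧ/sₓ = -0.9963 · 3.0171/3.3466 = -0.898206

-0.898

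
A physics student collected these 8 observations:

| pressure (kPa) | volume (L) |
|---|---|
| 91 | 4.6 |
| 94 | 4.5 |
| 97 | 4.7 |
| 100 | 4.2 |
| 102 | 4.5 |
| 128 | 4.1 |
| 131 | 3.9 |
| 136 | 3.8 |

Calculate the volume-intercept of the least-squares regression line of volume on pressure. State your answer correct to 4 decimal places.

6.1125

n = 8, Σx = 879, Σy = 34.3, Σxy = 3729, Σx² = 98971
Sxx = Σx² − (Σx)²/n = 98971 − 96580.125 = 2390.875
Sxy = Σxy − (Σx)(Σy)/n = 3729 − 3768.7125 = -39.7125
b = Sxy/Sxx = -39.7125/2390.875 = -0.016610
a = ȳ − b·x̄ = 4.2875 − (-0.016610)·109.875 = 6.112527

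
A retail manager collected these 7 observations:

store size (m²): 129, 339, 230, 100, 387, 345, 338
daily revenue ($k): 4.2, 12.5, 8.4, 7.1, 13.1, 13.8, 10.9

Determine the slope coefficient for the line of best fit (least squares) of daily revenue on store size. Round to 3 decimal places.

n = 7, Σx = 1868, Σy = 70, Σxy = 20936.2, Σx² = 577500
Sxx = Σx² − (Σx)²/n = 577500 − 498489.142857 = 79010.857143
Sxy = Σxy − (Σx)(Σy)/n = 20936.2 − 18680 = 2256.2
b = Sxy/Sxx = 2256.2/79010.857143 = 0.028556

0.029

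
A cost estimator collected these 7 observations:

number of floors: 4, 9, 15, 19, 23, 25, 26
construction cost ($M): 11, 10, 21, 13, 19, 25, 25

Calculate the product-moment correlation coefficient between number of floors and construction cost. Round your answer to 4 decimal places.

n = 7, Σx = 121, Σy = 124, Σxy = 2408, Σx² = 2513, Σy² = 2442
Sxx = Σx² − (Σx)²/n = 2513 − 2091.571429 = 421.428571
Sxy = Σxy − (Σx)(Σy)/n = 2408 − 2143.428571 = 264.571429
Syy = Σy² − (Σy)²/n = 2442 − 2196.571429 = 245.428571
r = Sxy/√(Sxx·Syy) = 264.571429/√(103430.612245) = 264.571429/321.606300 = 0.822656

0.8227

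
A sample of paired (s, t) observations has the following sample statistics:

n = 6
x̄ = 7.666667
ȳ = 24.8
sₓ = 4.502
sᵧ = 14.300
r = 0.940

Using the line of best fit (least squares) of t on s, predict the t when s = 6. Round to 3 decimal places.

19.824

b = r · sᵧ/sₓ = 0.94 · 14.3/4.502 = 2.985784
a = ȳ − b·x̄ = 24.8 − 2.985784·7.666667 = 1.908988
ŷ(6) = a + b·6 = 1.908988 + 2.985784·6 = 19.823692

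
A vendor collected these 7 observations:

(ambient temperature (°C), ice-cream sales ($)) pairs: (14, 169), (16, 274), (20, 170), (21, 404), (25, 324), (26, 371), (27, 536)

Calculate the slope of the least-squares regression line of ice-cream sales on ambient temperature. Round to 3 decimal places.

n = 7, Σx = 149, Σy = 2248, Σxy = 50852, Σx² = 3323
Sxx = Σx² − (Σx)²/n = 3323 − 3171.571429 = 151.428571
Sxy = Σxy − (Σx)(Σy)/n = 50852 − 47850.285714 = 3001.714286
b = Sxy/Sxx = 3001.714286/151.428571 = 19.822642

19.823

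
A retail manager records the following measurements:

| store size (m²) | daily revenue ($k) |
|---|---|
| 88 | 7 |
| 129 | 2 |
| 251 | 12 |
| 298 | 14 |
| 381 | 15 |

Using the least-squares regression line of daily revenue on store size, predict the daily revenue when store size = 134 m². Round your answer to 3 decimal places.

n = 5, Σx = 1147, Σy = 50, Σxy = 13773, Σx² = 321351
Sxx = Σx² − (Σx)²/n = 321351 − 263121.8 = 58229.2
Sxy = Σxy − (Σx)(Σy)/n = 13773 − 11470 = 2303
b = Sxy/Sxx = 2303/58229.2 = 0.039551
a = ȳ − b·x̄ = 10 − 0.039551·229.4 = 0.927092
ŷ(134) = a + b·134 = 0.927092 + 0.039551·134 = 6.226872

6.227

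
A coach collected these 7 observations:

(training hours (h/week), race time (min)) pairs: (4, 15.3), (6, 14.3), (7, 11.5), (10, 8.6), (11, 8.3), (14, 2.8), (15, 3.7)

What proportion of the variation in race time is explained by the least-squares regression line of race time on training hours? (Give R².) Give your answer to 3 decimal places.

n = 7, Σx = 67, Σy = 64.5, Σxy = 499.5, Σx² = 743, Σy² = 735.21
Sxx = Σx² − (Σx)²/n = 743 − 641.285714 = 101.714286
Sxy = Σxy − (Σx)(Σy)/n = 499.5 − 617.357143 = -117.857143
Syy = Σy² − (Σy)²/n = 735.21 − 594.321429 = 140.888571
R² = Sxy²/(Sxx·Syy) = (-117.857143)²/(101.714286·140.888571) = 0.969291

0.969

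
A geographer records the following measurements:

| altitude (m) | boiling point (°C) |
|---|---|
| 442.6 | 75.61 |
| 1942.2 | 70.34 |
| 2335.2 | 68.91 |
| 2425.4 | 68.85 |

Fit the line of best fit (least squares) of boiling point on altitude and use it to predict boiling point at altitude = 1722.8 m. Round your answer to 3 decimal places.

71.148

n = 4, Σx = 7145.4, Σy = 283.71, Σxy = 497986.756, Σx² = 15303759.8
Sxx = Σx² − (Σx)²/n = 15303759.8 − 12764185.29 = 2539574.51
Sxy = Σxy − (Σx)(Σy)/n = 497986.756 − 506805.3585 = -8818.6025
b = Sxy/Sxx = -8818.6025/2539574.51 = -0.003472
a = ȳ − b·x̄ = 70.9275 − (-0.003472)·1786.35 = 77.130551
ŷ(1722.8) = a + b·1722.8 = 77.130551 + (-0.003472)·1722.8 = 71.148176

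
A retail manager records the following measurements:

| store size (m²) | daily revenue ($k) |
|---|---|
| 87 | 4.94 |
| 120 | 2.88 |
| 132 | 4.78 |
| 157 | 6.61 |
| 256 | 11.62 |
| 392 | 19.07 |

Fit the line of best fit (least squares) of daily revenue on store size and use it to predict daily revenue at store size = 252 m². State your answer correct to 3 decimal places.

11.500

n = 6, Σx = 1144, Σy = 49.9, Σxy = 12894.27, Σx² = 283242
Sxx = Σx² − (Σx)²/n = 283242 − 218122.666667 = 65119.333333
Sxy = Σxy − (Σx)(Σy)/n = 12894.27 − 9514.266667 = 3380.003333
b = Sxy/Sxx = 3380.003333/65119.333333 = 0.051905
a = ȳ − b·x̄ = 8.316667 − 0.051905·190.666667 = -1.579841
ŷ(252) = a + b·252 = -1.579841 + 0.051905·252 = 11.500159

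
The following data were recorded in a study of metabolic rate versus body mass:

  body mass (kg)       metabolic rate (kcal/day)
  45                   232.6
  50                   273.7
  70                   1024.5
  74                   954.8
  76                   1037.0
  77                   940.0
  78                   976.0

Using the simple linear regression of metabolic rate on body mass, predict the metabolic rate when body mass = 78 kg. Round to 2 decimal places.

n = 7, Σx = 470, Σy = 5438.6, Σxy = 393842.2, Σx² = 32690
Sxx = Σx² − (Σx)²/n = 32690 − 31557.142857 = 1132.857143
Sxy = Σxy − (Σx)(Σy)/n = 393842.2 − 365163.142857 = 28679.057143
b = Sxy/Sxx = 28679.057143/1132.857143 = 25.315687
a = ȳ − b·x̄ = 776.942857 − 25.315687·67.142857 = -922.824716
ŷ(78) = a + b·78 = -922.824716 + 25.315687·78 = 1051.798890

1051.80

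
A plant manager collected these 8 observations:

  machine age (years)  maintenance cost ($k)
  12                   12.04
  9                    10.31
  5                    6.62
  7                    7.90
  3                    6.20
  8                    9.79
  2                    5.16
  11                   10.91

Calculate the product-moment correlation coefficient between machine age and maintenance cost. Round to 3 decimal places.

n = 8, Σx = 57, Σy = 68.93, Σxy = 552.92, Σx² = 497, Σy² = 637.4299
Sxx = Σx² − (Σx)²/n = 497 − 406.125 = 90.875
Sxy = Σxy − (Σx)(Σy)/n = 552.92 − 491.12625 = 61.79375
Syy = Σy² − (Σy)²/n = 637.4299 − 593.918113 = 43.511787
r = Sxy/√(Sxx·Syy) = 61.79375/√(3954.133689) = 61.79375/62.881903 = 0.982695

0.983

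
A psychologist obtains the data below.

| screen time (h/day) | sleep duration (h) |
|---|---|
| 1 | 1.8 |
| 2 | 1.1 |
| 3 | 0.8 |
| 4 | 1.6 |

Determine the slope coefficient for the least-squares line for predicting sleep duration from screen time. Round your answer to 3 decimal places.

-0.090

n = 4, Σx = 10, Σy = 5.3, Σxy = 12.8, Σx² = 30
Sxx = Σx² − (Σx)²/n = 30 − 25 = 5
Sxy = Σxy − (Σx)(Σy)/n = 12.8 − 13.25 = -0.45
b = Sxy/Sxx = -0.45/5 = -0.09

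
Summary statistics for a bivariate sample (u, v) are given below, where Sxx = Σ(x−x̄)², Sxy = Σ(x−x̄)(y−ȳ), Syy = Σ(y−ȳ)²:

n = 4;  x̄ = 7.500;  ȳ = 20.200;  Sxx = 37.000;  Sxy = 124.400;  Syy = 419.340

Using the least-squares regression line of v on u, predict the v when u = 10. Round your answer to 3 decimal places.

b = Sxy/Sxx = 124.4/37 = 3.362162
a = ȳ − b·x̄ = 20.2 − 3.362162·7.5 = -5.016216
ŷ(10) = a + b·10 = -5.016216 + 3.362162·10 = 28.605405

28.605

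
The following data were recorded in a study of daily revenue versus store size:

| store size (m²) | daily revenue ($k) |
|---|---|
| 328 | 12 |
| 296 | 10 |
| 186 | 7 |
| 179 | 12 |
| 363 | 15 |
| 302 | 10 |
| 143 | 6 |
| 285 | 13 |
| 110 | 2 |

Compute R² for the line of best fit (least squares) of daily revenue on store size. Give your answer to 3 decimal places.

n = 9, Σx = 2192, Σy = 87, Σxy = 23594, Σx² = 598584, Σy² = 971
Sxx = Σx² − (Σx)²/n = 598584 − 533873.777778 = 64710.222222
Sxy = Σxy − (Σx)(Σy)/n = 23594 − 21189.333333 = 2404.666667
Syy = Σy² − (Σy)²/n = 971 − 841 = 130
R² = Sxy²/(Sxx·Syy) = (2404.666667)²/(64710.222222·130) = 0.687375

0.687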